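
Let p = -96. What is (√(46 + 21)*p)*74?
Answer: -7104*√67 ≈ -58149.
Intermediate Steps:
(√(46 + 21)*p)*74 = (√(46 + 21)*(-96))*74 = (√67*(-96))*74 = -96*√67*74 = -7104*√67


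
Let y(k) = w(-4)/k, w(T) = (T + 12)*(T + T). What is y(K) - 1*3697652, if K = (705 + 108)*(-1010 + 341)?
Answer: -2011141829780/543897 ≈ -3.6977e+6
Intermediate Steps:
K = -543897 (K = 813*(-669) = -543897)
w(T) = 2*T*(12 + T) (w(T) = (12 + T)*(2*T) = 2*T*(12 + T))
y(k) = -64/k (y(k) = (2*(-4)*(12 - 4))/k = (2*(-4)*8)/k = -64/k)
y(K) - 1*3697652 = -64/(-543897) - 1*3697652 = -64*(-1/543897) - 3697652 = 64/543897 - 3697652 = -2011141829780/543897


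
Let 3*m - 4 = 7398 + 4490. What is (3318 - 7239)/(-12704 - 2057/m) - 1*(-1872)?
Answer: 94290797580/50360713 ≈ 1872.3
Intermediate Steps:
m = 3964 (m = 4/3 + (7398 + 4490)/3 = 4/3 + (⅓)*11888 = 4/3 + 11888/3 = 3964)
(3318 - 7239)/(-12704 - 2057/m) - 1*(-1872) = (3318 - 7239)/(-12704 - 2057/3964) - 1*(-1872) = -3921/(-12704 - 2057*1/3964) + 1872 = -3921/(-12704 - 2057/3964) + 1872 = -3921/(-50360713/3964) + 1872 = -3921*(-3964/50360713) + 1872 = 15542844/50360713 + 1872 = 94290797580/50360713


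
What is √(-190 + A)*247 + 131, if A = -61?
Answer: 131 + 247*I*√251 ≈ 131.0 + 3913.2*I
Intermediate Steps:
√(-190 + A)*247 + 131 = √(-190 - 61)*247 + 131 = √(-251)*247 + 131 = (I*√251)*247 + 131 = 247*I*√251 + 131 = 131 + 247*I*√251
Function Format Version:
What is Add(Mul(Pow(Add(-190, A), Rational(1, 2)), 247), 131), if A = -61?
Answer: Add(131, Mul(247, I, Pow(251, Rational(1, 2)))) ≈ Add(131.00, Mul(3913.2, I))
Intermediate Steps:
Add(Mul(Pow(Add(-190, A), Rational(1, 2)), 247), 131) = Add(Mul(Pow(Add(-190, -61), Rational(1, 2)), 247), 131) = Add(Mul(Pow(-251, Rational(1, 2)), 247), 131) = Add(Mul(Mul(I, Pow(251, Rational(1, 2))), 247), 131) = Add(Mul(247, I, Pow(251, Rational(1, 2))), 131) = Add(131, Mul(247, I, Pow(251, Rational(1, 2))))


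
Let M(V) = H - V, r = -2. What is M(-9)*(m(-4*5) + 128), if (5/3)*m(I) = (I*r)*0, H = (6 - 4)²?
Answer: 1664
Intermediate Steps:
H = 4 (H = 2² = 4)
m(I) = 0 (m(I) = 3*((I*(-2))*0)/5 = 3*(-2*I*0)/5 = (⅗)*0 = 0)
M(V) = 4 - V
M(-9)*(m(-4*5) + 128) = (4 - 1*(-9))*(0 + 128) = (4 + 9)*128 = 13*128 = 1664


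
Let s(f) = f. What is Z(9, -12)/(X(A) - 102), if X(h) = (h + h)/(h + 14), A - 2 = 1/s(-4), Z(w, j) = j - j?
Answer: 0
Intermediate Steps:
Z(w, j) = 0
A = 7/4 (A = 2 + 1/(-4) = 2 - 1/4 = 7/4 ≈ 1.7500)
X(h) = 2*h/(14 + h) (X(h) = (2*h)/(14 + h) = 2*h/(14 + h))
Z(9, -12)/(X(A) - 102) = 0/(2*(7/4)/(14 + 7/4) - 102) = 0/(2*(7/4)/(63/4) - 102) = 0/(2*(7/4)*(4/63) - 102) = 0/(2/9 - 102) = 0/(-916/9) = 0*(-9/916) = 0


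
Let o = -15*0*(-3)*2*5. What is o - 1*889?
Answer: -889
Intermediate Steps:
o = 0 (o = -0*2*5 = -15*0*5 = 0*5 = 0)
o - 1*889 = 0 - 1*889 = 0 - 889 = -889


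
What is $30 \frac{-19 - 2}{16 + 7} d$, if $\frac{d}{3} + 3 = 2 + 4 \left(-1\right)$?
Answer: $\frac{9450}{23} \approx 410.87$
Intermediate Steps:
$d = -15$ ($d = -9 + 3 \left(2 + 4 \left(-1\right)\right) = -9 + 3 \left(2 - 4\right) = -9 + 3 \left(-2\right) = -9 - 6 = -15$)
$30 \frac{-19 - 2}{16 + 7} d = 30 \frac{-19 - 2}{16 + 7} \left(-15\right) = 30 \left(- \frac{21}{23}\right) \left(-15\right) = \left(- \frac{630}{23}\right) \left(-15\right) = \frac{9450}{23}$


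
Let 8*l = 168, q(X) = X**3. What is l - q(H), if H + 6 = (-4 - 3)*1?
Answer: 2218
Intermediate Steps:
H = -13 (H = -6 + (-4 - 3)*1 = -6 - 7*1 = -6 - 7 = -13)
l = 21 (l = (1/8)*168 = 21)
l - q(H) = 21 - 1*(-13)**3 = 21 - 1*(-2197) = 21 + 2197 = 2218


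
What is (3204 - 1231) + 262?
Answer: 2235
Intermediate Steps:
(3204 - 1231) + 262 = 1973 + 262 = 2235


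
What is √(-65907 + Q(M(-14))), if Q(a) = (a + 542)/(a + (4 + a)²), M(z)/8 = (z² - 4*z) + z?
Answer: I*√853884688738810/113824 ≈ 256.72*I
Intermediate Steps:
M(z) = -24*z + 8*z² (M(z) = 8*((z² - 4*z) + z) = 8*(z² - 3*z) = -24*z + 8*z²)
Q(a) = (542 + a)/(a + (4 + a)²)
√(-65907 + Q(M(-14))) = √(-65907 + (542 + 8*(-14)*(-3 - 14))/(8*(-14)*(-3 - 14) + (4 + 8*(-14)*(-3 - 14))²)) = √(-65907 + (542 + 8*(-14)*(-17))/(8*(-14)*(-17) + (4 + 8*(-14)*(-17))²)) = √(-65907 + (542 + 1904)/(1904 + (4 + 1904)²)) = √(-65907 + 2446/(1904 + 1908²)) = √(-65907 + 2446/(1904 + 3640464)) = √(-65907 + 2446/3642368) = √(-65907 + (1/3642368)*2446) = √(-65907 + 1223/1821184) = √(-120028772665/1821184) = I*√853884688738810/113824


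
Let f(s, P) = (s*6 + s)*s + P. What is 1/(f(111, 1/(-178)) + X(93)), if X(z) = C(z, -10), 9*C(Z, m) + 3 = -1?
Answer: 1602/138166973 ≈ 1.1595e-5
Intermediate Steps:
C(Z, m) = -4/9 (C(Z, m) = -1/3 + (1/9)*(-1) = -1/3 - 1/9 = -4/9)
X(z) = -4/9
f(s, P) = P + 7*s**2 (f(s, P) = (6*s + s)*s + P = (7*s)*s + P = 7*s**2 + P = P + 7*s**2)
1/(f(111, 1/(-178)) + X(93)) = 1/((1/(-178) + 7*111**2) - 4/9) = 1/((-1/178 + 7*12321) - 4/9) = 1/((-1/178 + 86247) - 4/9) = 1/(15351965/178 - 4/9) = 1/(138166973/1602) = 1602/138166973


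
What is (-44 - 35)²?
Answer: 6241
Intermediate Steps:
(-44 - 35)² = (-79)² = 6241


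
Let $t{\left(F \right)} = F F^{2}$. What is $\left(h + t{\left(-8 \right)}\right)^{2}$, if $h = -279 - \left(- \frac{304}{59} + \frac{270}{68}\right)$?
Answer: $\frac{2510244140625}{4024036} \approx 6.2381 \cdot 10^{5}$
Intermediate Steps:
$t{\left(F \right)} = F^{3}$
$h = - \frac{557303}{2006}$ ($h = -279 - \left(\left(-304\right) \frac{1}{59} + 270 \cdot \frac{1}{68}\right) = -279 - \left(- \frac{304}{59} + \frac{135}{34}\right) = -279 - - \frac{2371}{2006} = -279 + \frac{2371}{2006} = - \frac{557303}{2006} \approx -277.82$)
$\left(h + t{\left(-8 \right)}\right)^{2} = \left(- \frac{557303}{2006} + \left(-8\right)^{3}\right)^{2} = \left(- \frac{557303}{2006} - 512\right)^{2} = \left(- \frac{1584375}{2006}\right)^{2} = \frac{2510244140625}{4024036}$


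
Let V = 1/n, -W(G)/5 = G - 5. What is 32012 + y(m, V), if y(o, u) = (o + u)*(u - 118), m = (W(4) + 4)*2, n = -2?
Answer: 119753/4 ≈ 29938.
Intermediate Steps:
W(G) = 25 - 5*G (W(G) = -5*(G - 5) = -5*(-5 + G) = 25 - 5*G)
V = -½ (V = 1/(-2) = -½*1 = -½ ≈ -0.50000)
m = 18 (m = ((25 - 5*4) + 4)*2 = ((25 - 20) + 4)*2 = (5 + 4)*2 = 9*2 = 18)
y(o, u) = (-118 + u)*(o + u) (y(o, u) = (o + u)*(-118 + u) = (-118 + u)*(o + u))
32012 + y(m, V) = 32012 + ((-½)² - 118*18 - 118*(-½) + 18*(-½)) = 32012 + (¼ - 2124 + 59 - 9) = 32012 - 8295/4 = 119753/4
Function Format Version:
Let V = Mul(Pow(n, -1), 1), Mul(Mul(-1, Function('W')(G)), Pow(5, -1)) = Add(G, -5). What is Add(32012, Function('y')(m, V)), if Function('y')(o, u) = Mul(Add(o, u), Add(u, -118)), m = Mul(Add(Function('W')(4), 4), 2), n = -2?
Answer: Rational(119753, 4) ≈ 29938.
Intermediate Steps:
Function('W')(G) = Add(25, Mul(-5, G)) (Function('W')(G) = Mul(-5, Add(G, -5)) = Mul(-5, Add(-5, G)) = Add(25, Mul(-5, G)))
V = Rational(-1, 2) (V = Mul(Pow(-2, -1), 1) = Mul(Rational(-1, 2), 1) = Rational(-1, 2) ≈ -0.50000)
m = 18 (m = Mul(Add(Add(25, Mul(-5, 4)), 4), 2) = Mul(Add(Add(25, -20), 4), 2) = Mul(Add(5, 4), 2) = Mul(9, 2) = 18)
Function('y')(o, u) = Mul(Add(-118, u), Add(o, u)) (Function('y')(o, u) = Mul(Add(o, u), Add(-118, u)) = Mul(Add(-118, u), Add(o, u)))
Add(32012, Function('y')(m, V)) = Add(32012, Add(Pow(Rational(-1, 2), 2), Mul(-118, 18), Mul(-118, Rational(-1, 2)), Mul(18, Rational(-1, 2)))) = Add(32012, Add(Rational(1, 4), -2124, 59, -9)) = Add(32012, Rational(-8295, 4)) = Rational(119753, 4)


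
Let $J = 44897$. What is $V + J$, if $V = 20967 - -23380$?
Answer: $89244$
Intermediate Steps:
$V = 44347$ ($V = 20967 + 23380 = 44347$)
$V + J = 44347 + 44897 = 89244$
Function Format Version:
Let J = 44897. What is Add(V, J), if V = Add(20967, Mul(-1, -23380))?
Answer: 89244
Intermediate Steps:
V = 44347 (V = Add(20967, 23380) = 44347)
Add(V, J) = Add(44347, 44897) = 89244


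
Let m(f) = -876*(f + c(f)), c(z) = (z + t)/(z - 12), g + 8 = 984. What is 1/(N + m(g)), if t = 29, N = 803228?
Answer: -241/12691363 ≈ -1.8989e-5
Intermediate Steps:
g = 976 (g = -8 + 984 = 976)
c(z) = (29 + z)/(-12 + z) (c(z) = (z + 29)/(z - 12) = (29 + z)/(-12 + z))
m(f) = -876*f - 876*(29 + f)/(-12 + f) (m(f) = -876*(f + (29 + f)/(-12 + f)) = -876*f - 876*(29 + f)/(-12 + f))
1/(N + m(g)) = 1/(803228 + 876*(-29 - 1*976² + 11*976)/(-12 + 976)) = 1/(803228 + 876*(-29 - 1*952576 + 10736)/964) = 1/(803228 + 876*(1/964)*(-29 - 952576 + 10736)) = 1/(803228 + 876*(1/964)*(-941869)) = 1/(803228 - 206269311/241) = 1/(-12691363/241) = -241/12691363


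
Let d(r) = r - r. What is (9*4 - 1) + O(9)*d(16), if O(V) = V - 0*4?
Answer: 35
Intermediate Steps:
d(r) = 0
O(V) = V (O(V) = V - 1*0 = V + 0 = V)
(9*4 - 1) + O(9)*d(16) = (9*4 - 1) + 9*0 = (36 - 1) + 0 = 35 + 0 = 35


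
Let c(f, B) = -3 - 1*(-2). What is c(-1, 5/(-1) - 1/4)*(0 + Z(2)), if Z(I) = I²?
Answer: -4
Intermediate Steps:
c(f, B) = -1 (c(f, B) = -3 + 2 = -1)
c(-1, 5/(-1) - 1/4)*(0 + Z(2)) = -(0 + 2²) = -(0 + 4) = -1*4 = -4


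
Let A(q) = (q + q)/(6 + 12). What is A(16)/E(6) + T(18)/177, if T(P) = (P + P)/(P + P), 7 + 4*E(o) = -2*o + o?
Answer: -3737/6903 ≈ -0.54136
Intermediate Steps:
E(o) = -7/4 - o/4 (E(o) = -7/4 + (-2*o + o)/4 = -7/4 + (-o)/4 = -7/4 - o/4)
T(P) = 1 (T(P) = (2*P)/((2*P)) = (2*P)*(1/(2*P)) = 1)
A(q) = q/9 (A(q) = (2*q)/18 = (2*q)*(1/18) = q/9)
A(16)/E(6) + T(18)/177 = ((⅑)*16)/(-7/4 - ¼*6) + 1/177 = 16/(9*(-7/4 - 3/2)) + 1*(1/177) = 16/(9*(-13/4)) + 1/177 = (16/9)*(-4/13) + 1/177 = -64/117 + 1/177 = -3737/6903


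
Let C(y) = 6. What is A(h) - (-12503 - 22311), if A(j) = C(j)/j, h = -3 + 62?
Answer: 2054032/59 ≈ 34814.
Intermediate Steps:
h = 59
A(j) = 6/j
A(h) - (-12503 - 22311) = 6/59 - (-12503 - 22311) = 6*(1/59) - 1*(-34814) = 6/59 + 34814 = 2054032/59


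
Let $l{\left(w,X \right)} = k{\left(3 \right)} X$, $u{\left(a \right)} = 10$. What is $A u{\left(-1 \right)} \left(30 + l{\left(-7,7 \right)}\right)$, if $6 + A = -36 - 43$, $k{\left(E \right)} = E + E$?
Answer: $-61200$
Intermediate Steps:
$k{\left(E \right)} = 2 E$
$l{\left(w,X \right)} = 6 X$ ($l{\left(w,X \right)} = 2 \cdot 3 X = 6 X$)
$A = -85$ ($A = -6 - 79 = -85$)
$A u{\left(-1 \right)} \left(30 + l{\left(-7,7 \right)}\right) = \left(-85\right) 10 \left(30 + 6 \cdot 7\right) = - 850 \left(30 + 42\right) = \left(-850\right) 72 = -61200$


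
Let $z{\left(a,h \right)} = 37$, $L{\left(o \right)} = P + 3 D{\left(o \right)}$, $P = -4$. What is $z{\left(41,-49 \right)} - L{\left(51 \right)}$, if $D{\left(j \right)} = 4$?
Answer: $29$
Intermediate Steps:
$L{\left(o \right)} = 8$ ($L{\left(o \right)} = -4 + 3 \cdot 4 = -4 + 12 = 8$)
$z{\left(41,-49 \right)} - L{\left(51 \right)} = 37 - 8 = 29$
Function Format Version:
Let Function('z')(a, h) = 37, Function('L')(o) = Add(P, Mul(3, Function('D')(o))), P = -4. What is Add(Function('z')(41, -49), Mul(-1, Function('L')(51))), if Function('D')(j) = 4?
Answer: 29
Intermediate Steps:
Function('L')(o) = 8 (Function('L')(o) = Add(-4, Mul(3, 4)) = Add(-4, 12) = 8)
Add(Function('z')(41, -49), Mul(-1, Function('L')(51))) = Add(37, Mul(-1, 8)) = Add(37, -8) = 29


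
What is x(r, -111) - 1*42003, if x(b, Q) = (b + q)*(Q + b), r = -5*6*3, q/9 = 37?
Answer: -90846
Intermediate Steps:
q = 333 (q = 9*37 = 333)
r = -90 (r = -30*3 = -90)
x(b, Q) = (333 + b)*(Q + b) (x(b, Q) = (b + 333)*(Q + b) = (333 + b)*(Q + b))
x(r, -111) - 1*42003 = ((-90)² + 333*(-111) + 333*(-90) - 111*(-90)) - 1*42003 = (8100 - 36963 - 29970 + 9990) - 42003 = -48843 - 42003 = -90846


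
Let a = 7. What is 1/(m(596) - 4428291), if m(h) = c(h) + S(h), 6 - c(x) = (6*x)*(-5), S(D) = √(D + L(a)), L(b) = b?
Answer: -490045/2161296918158 - √67/6483890754474 ≈ -2.2674e-7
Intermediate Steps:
S(D) = √(7 + D) (S(D) = √(D + 7) = √(7 + D))
c(x) = 6 + 30*x (c(x) = 6 - 6*x*(-5) = 6 - (-30)*x = 6 + 30*x)
m(h) = 6 + √(7 + h) + 30*h (m(h) = (6 + 30*h) + √(7 + h) = 6 + √(7 + h) + 30*h)
1/(m(596) - 4428291) = 1/((6 + √(7 + 596) + 30*596) - 4428291) = 1/((6 + √603 + 17880) - 4428291) = 1/((6 + 3*√67 + 17880) - 4428291) = 1/((17886 + 3*√67) - 4428291) = 1/(-4410405 + 3*√67)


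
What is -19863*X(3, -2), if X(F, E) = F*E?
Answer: 119178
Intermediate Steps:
X(F, E) = E*F
-19863*X(3, -2) = -(-39726)*3 = -19863*(-6) = 119178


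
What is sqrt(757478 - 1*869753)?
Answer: 15*I*sqrt(499) ≈ 335.07*I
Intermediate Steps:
sqrt(757478 - 1*869753) = sqrt(757478 - 869753) = sqrt(-112275) = 15*I*sqrt(499)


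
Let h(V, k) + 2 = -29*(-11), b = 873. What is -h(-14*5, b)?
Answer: -317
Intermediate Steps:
h(V, k) = 317 (h(V, k) = -2 - 29*(-11) = -2 + 319 = 317)
-h(-14*5, b) = -1*317 = -317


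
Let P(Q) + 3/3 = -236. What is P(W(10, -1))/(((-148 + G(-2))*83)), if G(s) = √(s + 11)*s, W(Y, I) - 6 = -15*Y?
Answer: 237/12782 ≈ 0.018542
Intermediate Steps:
W(Y, I) = 6 - 15*Y
P(Q) = -237 (P(Q) = -1 - 236 = -237)
G(s) = s*√(11 + s) (G(s) = √(11 + s)*s = s*√(11 + s))
P(W(10, -1))/(((-148 + G(-2))*83)) = -237*1/(83*(-148 - 2*√(11 - 2))) = -237*1/(83*(-148 - 2*√9)) = -237*1/(83*(-148 - 2*3)) = -237*1/(83*(-148 - 6)) = -237/((-154*83)) = -237/(-12782) = -237*(-1/12782) = 237/12782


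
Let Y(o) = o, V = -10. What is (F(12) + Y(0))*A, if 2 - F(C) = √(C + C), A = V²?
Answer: 200 - 200*√6 ≈ -289.90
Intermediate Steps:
A = 100 (A = (-10)² = 100)
F(C) = 2 - √2*√C (F(C) = 2 - √(C + C) = 2 - √(2*C) = 2 - √2*√C)
(F(12) + Y(0))*A = ((2 - √2*√12) + 0)*100 = ((2 - √2*2*√3) + 0)*100 = ((2 - 2*√6) + 0)*100 = (2 - 2*√6)*100 = 200 - 200*√6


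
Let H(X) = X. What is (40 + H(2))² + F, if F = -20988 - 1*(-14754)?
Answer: -4470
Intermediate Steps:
F = -6234 (F = -20988 + 14754 = -6234)
(40 + H(2))² + F = (40 + 2)² - 6234 = 42² - 6234 = 1764 - 6234 = -4470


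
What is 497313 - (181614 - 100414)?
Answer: 416113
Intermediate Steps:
497313 - (181614 - 100414) = 497313 - 1*81200 = 497313 - 81200 = 416113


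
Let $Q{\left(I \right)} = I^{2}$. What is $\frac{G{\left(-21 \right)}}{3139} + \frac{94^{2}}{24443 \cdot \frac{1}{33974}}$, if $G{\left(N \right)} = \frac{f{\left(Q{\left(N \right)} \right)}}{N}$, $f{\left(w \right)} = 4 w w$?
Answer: $\frac{941404328204}{76726577} \approx 12270.0$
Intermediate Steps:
$f{\left(w \right)} = 4 w^{2}$
$G{\left(N \right)} = 4 N^{3}$ ($G{\left(N \right)} = \frac{4 \left(N^{2}\right)^{2}}{N} = \frac{4 N^{4}}{N} = 4 N^{3}$)
$\frac{G{\left(-21 \right)}}{3139} + \frac{94^{2}}{24443 \cdot \frac{1}{33974}} = \frac{4 \left(-21\right)^{3}}{3139} + \frac{94^{2}}{24443 \cdot \frac{1}{33974}} = 4 \left(-9261\right) \frac{1}{3139} + \frac{8836}{24443 \cdot \frac{1}{33974}} = \left(-37044\right) \frac{1}{3139} + \frac{8836}{\frac{24443}{33974}} = - \frac{37044}{3139} + 8836 \cdot \frac{33974}{24443} = - \frac{37044}{3139} + \frac{300194264}{24443} = \frac{941404328204}{76726577}$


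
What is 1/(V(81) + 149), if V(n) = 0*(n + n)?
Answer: 1/149 ≈ 0.0067114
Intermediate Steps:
V(n) = 0 (V(n) = 0*(2*n) = 0)
1/(V(81) + 149) = 1/(0 + 149) = 1/149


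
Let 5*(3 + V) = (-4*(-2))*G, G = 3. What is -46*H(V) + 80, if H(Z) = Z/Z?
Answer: 34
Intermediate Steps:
V = 9/5 (V = -3 + (-4*(-2)*3)/5 = -3 + (8*3)/5 = -3 + (1/5)*24 = -3 + 24/5 = 9/5 ≈ 1.8000)
H(Z) = 1
-46*H(V) + 80 = -46*1 + 80 = -46 + 80 = 34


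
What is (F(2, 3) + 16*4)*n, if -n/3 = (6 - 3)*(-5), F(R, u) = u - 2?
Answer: 2925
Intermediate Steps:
F(R, u) = -2 + u
n = 45 (n = -3*(6 - 3)*(-5) = -9*(-5) = -3*(-15) = 45)
(F(2, 3) + 16*4)*n = ((-2 + 3) + 16*4)*45 = (1 + 64)*45 = 65*45 = 2925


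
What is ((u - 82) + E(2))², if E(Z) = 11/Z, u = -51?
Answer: 65025/4 ≈ 16256.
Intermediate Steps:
((u - 82) + E(2))² = ((-51 - 82) + 11/2)² = (-133 + 11*(½))² = (-133 + 11/2)² = (-255/2)² = 65025/4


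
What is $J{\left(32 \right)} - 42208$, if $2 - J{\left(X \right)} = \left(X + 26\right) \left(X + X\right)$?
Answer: $-45918$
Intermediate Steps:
$J{\left(X \right)} = 2 - 2 X \left(26 + X\right)$ ($J{\left(X \right)} = 2 - \left(X + 26\right) \left(X + X\right) = 2 - \left(26 + X\right) 2 X = 2 - 2 X \left(26 + X\right)$)
$J{\left(32 \right)} - 42208 = \left(2 - 1664 - 2 \cdot 32^{2}\right) - 42208 = \left(2 - 1664 - 2048\right) - 42208 = -3710 - 42208 = -45918$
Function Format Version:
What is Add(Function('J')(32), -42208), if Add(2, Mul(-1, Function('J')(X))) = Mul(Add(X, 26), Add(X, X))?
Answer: -45918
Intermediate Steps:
Function('J')(X) = Add(2, Mul(-2, X, Add(26, X))) (Function('J')(X) = Add(2, Mul(-1, Mul(Add(X, 26), Add(X, X)))) = Add(2, Mul(-1, Mul(Add(26, X), Mul(2, X)))) = Add(2, Mul(-1, Mul(2, X, Add(26, X)))) = Add(2, Mul(-2, X, Add(26, X))))
Add(Function('J')(32), -42208) = Add(Add(2, Mul(-52, 32), Mul(-2, Pow(32, 2))), -42208) = Add(Add(2, -1664, Mul(-2, 1024)), -42208) = Add(Add(2, -1664, -2048), -42208) = Add(-3710, -42208) = -45918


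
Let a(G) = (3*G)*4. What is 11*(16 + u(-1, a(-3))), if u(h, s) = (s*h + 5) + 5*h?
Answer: 572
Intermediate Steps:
a(G) = 12*G
u(h, s) = 5 + 5*h + h*s (u(h, s) = (h*s + 5) + 5*h = (5 + h*s) + 5*h = 5 + 5*h + h*s)
11*(16 + u(-1, a(-3))) = 11*(16 + (5 + 5*(-1) - 12*(-3))) = 11*(16 + (5 - 5 - 1*(-36))) = 11*(16 + (5 - 5 + 36)) = 11*(16 + 36) = 11*52 = 572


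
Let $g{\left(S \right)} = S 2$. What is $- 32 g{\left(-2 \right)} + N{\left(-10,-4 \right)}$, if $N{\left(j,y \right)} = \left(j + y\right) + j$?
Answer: $104$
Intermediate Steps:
$N{\left(j,y \right)} = y + 2 j$
$g{\left(S \right)} = 2 S$
$- 32 g{\left(-2 \right)} + N{\left(-10,-4 \right)} = - 32 \cdot 2 \left(-2\right) + \left(-4 + 2 \left(-10\right)\right) = \left(-32\right) \left(-4\right) - 24 = 128 - 24 = 104$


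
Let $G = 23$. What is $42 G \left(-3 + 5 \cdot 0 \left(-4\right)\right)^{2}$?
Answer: $8694$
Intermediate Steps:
$42 G \left(-3 + 5 \cdot 0 \left(-4\right)\right)^{2} = 42 \cdot 23 \left(-3 + 5 \cdot 0 \left(-4\right)\right)^{2} = 966 \left(-3 + 0 \left(-4\right)\right)^{2} = 966 \left(-3 + 0\right)^{2} = 966 \left(-3\right)^{2} = 966 \cdot 9 = 8694$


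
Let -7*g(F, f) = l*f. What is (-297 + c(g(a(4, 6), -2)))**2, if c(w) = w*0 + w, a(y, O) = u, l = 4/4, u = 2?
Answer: 4313929/49 ≈ 88039.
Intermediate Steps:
l = 1 (l = 4*(1/4) = 1)
a(y, O) = 2
g(F, f) = -f/7
c(w) = w (c(w) = 0 + w = w)
(-297 + c(g(a(4, 6), -2)))**2 = (-297 - 1/7*(-2))**2 = (-297 + 2/7)**2 = (-2077/7)**2 = 4313929/49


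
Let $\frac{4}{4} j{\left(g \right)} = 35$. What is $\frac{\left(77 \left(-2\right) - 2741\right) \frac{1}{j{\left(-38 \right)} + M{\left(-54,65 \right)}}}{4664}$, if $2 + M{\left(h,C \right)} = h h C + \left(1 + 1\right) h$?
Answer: $- \frac{193}{58910984} \approx -3.2761 \cdot 10^{-6}$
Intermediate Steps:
$j{\left(g \right)} = 35$
$M{\left(h,C \right)} = -2 + 2 h + C h^{2}$ ($M{\left(h,C \right)} = -2 + \left(h h C + \left(1 + 1\right) h\right) = -2 + \left(h^{2} C + 2 h\right) = -2 + \left(C h^{2} + 2 h\right) = -2 + \left(2 h + C h^{2}\right) = -2 + 2 h + C h^{2}$)
$\frac{\left(77 \left(-2\right) - 2741\right) \frac{1}{j{\left(-38 \right)} + M{\left(-54,65 \right)}}}{4664} = \frac{\left(77 \left(-2\right) - 2741\right) \frac{1}{35 + \left(-2 + 2 \left(-54\right) + 65 \left(-54\right)^{2}\right)}}{4664} = \frac{-154 - 2741}{35 - -189430} \cdot \frac{1}{4664} = - \frac{2895}{35 - -189430} \cdot \frac{1}{4664} = - \frac{2895}{35 + 189430} \cdot \frac{1}{4664} = - \frac{2895}{189465} \cdot \frac{1}{4664} = \left(-2895\right) \frac{1}{189465} \cdot \frac{1}{4664} = \left(- \frac{193}{12631}\right) \frac{1}{4664} = - \frac{193}{58910984}$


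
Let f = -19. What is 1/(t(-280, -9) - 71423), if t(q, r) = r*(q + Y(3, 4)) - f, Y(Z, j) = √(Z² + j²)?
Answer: -1/68929 ≈ -1.4508e-5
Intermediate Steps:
t(q, r) = 19 + r*(5 + q) (t(q, r) = r*(q + √(3² + 4²)) - 1*(-19) = r*(q + √(9 + 16)) + 19 = r*(q + √25) + 19 = r*(q + 5) + 19 = r*(5 + q) + 19 = 19 + r*(5 + q))
1/(t(-280, -9) - 71423) = 1/((19 + 5*(-9) - 280*(-9)) - 71423) = 1/((19 - 45 + 2520) - 71423) = 1/(2494 - 71423) = 1/(-68929) = -1/68929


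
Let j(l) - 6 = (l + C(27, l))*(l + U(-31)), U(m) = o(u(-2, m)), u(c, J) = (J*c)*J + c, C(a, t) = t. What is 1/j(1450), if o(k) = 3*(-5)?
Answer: 1/4161506 ≈ 2.4030e-7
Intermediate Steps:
u(c, J) = c + c*J² (u(c, J) = c*J² + c = c + c*J²)
o(k) = -15
U(m) = -15
j(l) = 6 + 2*l*(-15 + l) (j(l) = 6 + (l + l)*(l - 15) = 6 + (2*l)*(-15 + l) = 6 + 2*l*(-15 + l))
1/j(1450) = 1/(6 - 30*1450 + 2*1450²) = 1/(6 - 43500 + 2*2102500) = 1/(6 - 43500 + 4205000) = 1/4161506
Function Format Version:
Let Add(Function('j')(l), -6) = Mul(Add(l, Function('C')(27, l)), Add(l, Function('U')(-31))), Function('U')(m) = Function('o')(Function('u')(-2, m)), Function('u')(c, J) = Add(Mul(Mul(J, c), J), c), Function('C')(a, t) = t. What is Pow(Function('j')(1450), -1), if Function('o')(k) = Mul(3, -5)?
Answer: Rational(1, 4161506) ≈ 2.4030e-7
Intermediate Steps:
Function('u')(c, J) = Add(c, Mul(c, Pow(J, 2))) (Function('u')(c, J) = Add(Mul(c, Pow(J, 2)), c) = Add(c, Mul(c, Pow(J, 2))))
Function('o')(k) = -15
Function('U')(m) = -15
Function('j')(l) = Add(6, Mul(2, l, Add(-15, l))) (Function('j')(l) = Add(6, Mul(Add(l, l), Add(l, -15))) = Add(6, Mul(Mul(2, l), Add(-15, l))) = Add(6, Mul(2, l, Add(-15, l))))
Pow(Function('j')(1450), -1) = Pow(Add(6, Mul(-30, 1450), Mul(2, Pow(1450, 2))), -1) = Pow(Add(6, -43500, Mul(2, 2102500)), -1) = Pow(Add(6, -43500, 4205000), -1) = Pow(4161506, -1) = Rational(1, 4161506)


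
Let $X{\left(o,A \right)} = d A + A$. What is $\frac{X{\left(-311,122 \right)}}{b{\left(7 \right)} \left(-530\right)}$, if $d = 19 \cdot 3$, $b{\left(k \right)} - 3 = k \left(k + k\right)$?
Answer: $- \frac{3538}{26765} \approx -0.13219$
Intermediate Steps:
$b{\left(k \right)} = 3 + 2 k^{2}$ ($b{\left(k \right)} = 3 + k \left(k + k\right) = 3 + k 2 k = 3 + 2 k^{2}$)
$d = 57$
$X{\left(o,A \right)} = 58 A$ ($X{\left(o,A \right)} = 57 A + A = 58 A$)
$\frac{X{\left(-311,122 \right)}}{b{\left(7 \right)} \left(-530\right)} = \frac{58 \cdot 122}{\left(3 + 2 \cdot 7^{2}\right) \left(-530\right)} = \frac{7076}{\left(3 + 2 \cdot 49\right) \left(-530\right)} = \frac{7076}{\left(3 + 98\right) \left(-530\right)} = \frac{7076}{101 \left(-530\right)} = \frac{7076}{-53530} = 7076 \left(- \frac{1}{53530}\right) = - \frac{3538}{26765}$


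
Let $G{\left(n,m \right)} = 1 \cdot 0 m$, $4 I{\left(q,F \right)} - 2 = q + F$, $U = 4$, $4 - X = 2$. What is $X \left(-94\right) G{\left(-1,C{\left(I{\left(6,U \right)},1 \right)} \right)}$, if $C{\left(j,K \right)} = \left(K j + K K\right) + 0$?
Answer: $0$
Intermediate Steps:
$X = 2$ ($X = 4 - 2 = 2$)
$I{\left(q,F \right)} = \frac{1}{2} + \frac{F}{4} + \frac{q}{4}$ ($I{\left(q,F \right)} = \frac{1}{2} + \frac{q + F}{4} = \frac{1}{2} + \frac{F + q}{4} = \frac{1}{2} + \left(\frac{F}{4} + \frac{q}{4}\right) = \frac{1}{2} + \frac{F}{4} + \frac{q}{4}$)
$C{\left(j,K \right)} = K^{2} + K j$ ($C{\left(j,K \right)} = \left(K j + K^{2}\right) + 0 = \left(K^{2} + K j\right) + 0 = K^{2} + K j$)
$G{\left(n,m \right)} = 0$ ($G{\left(n,m \right)} = 0 m = 0$)
$X \left(-94\right) G{\left(-1,C{\left(I{\left(6,U \right)},1 \right)} \right)} = 2 \left(-94\right) 0 = \left(-188\right) 0 = 0$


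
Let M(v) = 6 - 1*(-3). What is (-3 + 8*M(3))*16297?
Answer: 1124493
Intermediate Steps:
M(v) = 9 (M(v) = 6 + 3 = 9)
(-3 + 8*M(3))*16297 = (-3 + 8*9)*16297 = (-3 + 72)*16297 = 69*16297 = 1124493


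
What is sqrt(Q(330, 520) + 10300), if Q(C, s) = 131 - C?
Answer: sqrt(10101) ≈ 100.50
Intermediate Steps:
sqrt(Q(330, 520) + 10300) = sqrt((131 - 1*330) + 10300) = sqrt((131 - 330) + 10300) = sqrt(-199 + 10300) = sqrt(10101)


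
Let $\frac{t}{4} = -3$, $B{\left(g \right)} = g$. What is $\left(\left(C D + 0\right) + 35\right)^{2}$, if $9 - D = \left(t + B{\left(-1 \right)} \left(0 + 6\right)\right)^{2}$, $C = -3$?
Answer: $960400$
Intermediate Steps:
$t = -12$ ($t = 4 \left(-3\right) = -12$)
$D = -315$ ($D = 9 - \left(-12 - \left(0 + 6\right)\right)^{2} = 9 - \left(-12 - 6\right)^{2} = 9 - \left(-18\right)^{2} = 9 - 324 = -315$)
$\left(\left(C D + 0\right) + 35\right)^{2} = \left(\left(\left(-3\right) \left(-315\right) + 0\right) + 35\right)^{2} = \left(\left(945 + 0\right) + 35\right)^{2} = \left(945 + 35\right)^{2} = 980^{2} = 960400$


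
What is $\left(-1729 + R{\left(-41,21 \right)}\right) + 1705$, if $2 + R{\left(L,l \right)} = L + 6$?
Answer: $-61$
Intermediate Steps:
$R{\left(L,l \right)} = 4 + L$ ($R{\left(L,l \right)} = -2 + \left(L + 6\right) = -2 + \left(6 + L\right) = 4 + L$)
$\left(-1729 + R{\left(-41,21 \right)}\right) + 1705 = \left(-1729 + \left(4 - 41\right)\right) + 1705 = \left(-1729 - 37\right) + 1705 = -1766 + 1705 = -61$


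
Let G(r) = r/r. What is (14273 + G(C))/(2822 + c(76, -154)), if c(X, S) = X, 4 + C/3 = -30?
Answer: 793/161 ≈ 4.9255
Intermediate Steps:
C = -102 (C = -12 + 3*(-30) = -12 - 90 = -102)
G(r) = 1
(14273 + G(C))/(2822 + c(76, -154)) = (14273 + 1)/(2822 + 76) = 14274/2898 = 14274*(1/2898) = 793/161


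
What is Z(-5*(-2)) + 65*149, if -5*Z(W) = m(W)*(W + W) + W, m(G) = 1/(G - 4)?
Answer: 29047/3 ≈ 9682.3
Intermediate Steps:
m(G) = 1/(-4 + G)
Z(W) = -W/5 - 2*W/(5*(-4 + W)) (Z(W) = -((W + W)/(-4 + W) + W)/5 = -((2*W)/(-4 + W) + W)/5 = -(2*W/(-4 + W) + W)/5 = -(W + 2*W/(-4 + W))/5 = -W/5 - 2*W/(5*(-4 + W)))
Z(-5*(-2)) + 65*149 = (-5*(-2))*(2 - (-5)*(-2))/(5*(-4 - 5*(-2))) + 65*149 = (⅕)*10*(2 - 1*10)/(-4 + 10) + 9685 = (⅕)*10*(2 - 10)/6 + 9685 = (⅕)*10*(⅙)*(-8) + 9685 = -8/3 + 9685 = 29047/3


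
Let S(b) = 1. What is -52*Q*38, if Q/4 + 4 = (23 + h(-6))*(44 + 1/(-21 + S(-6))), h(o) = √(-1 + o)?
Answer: -39790712/5 - 1736904*I*√7/5 ≈ -7.9581e+6 - 9.1908e+5*I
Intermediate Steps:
Q = 20137/5 + 879*I*√7/5 (Q = -16 + 4*((23 + √(-1 - 6))*(44 + 1/(-21 + 1))) = -16 + 4*((23 + √(-7))*(44 + 1/(-20))) = -16 + 4*((23 + I*√7)*(44 - 1/20)) = -16 + 4*((23 + I*√7)*(879/20)) = -16 + 4*(20217/20 + 879*I*√7/20) = -16 + (20217/5 + 879*I*√7/5) = 20137/5 + 879*I*√7/5 ≈ 4027.4 + 465.12*I)
-52*Q*38 = -52*(20137/5 + 879*I*√7/5)*38 = (-1047124/5 - 45708*I*√7/5)*38 = -39790712/5 - 1736904*I*√7/5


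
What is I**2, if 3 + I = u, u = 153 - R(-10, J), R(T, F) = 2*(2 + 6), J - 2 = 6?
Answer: 17956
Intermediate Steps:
J = 8 (J = 2 + 6 = 8)
R(T, F) = 16 (R(T, F) = 2*8 = 16)
u = 137 (u = 153 - 1*16 = 153 - 16 = 137)
I = 134 (I = -3 + 137 = 134)
I**2 = 134**2 = 17956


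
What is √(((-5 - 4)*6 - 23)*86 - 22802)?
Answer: 4*I*√1839 ≈ 171.53*I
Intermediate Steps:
√(((-5 - 4)*6 - 23)*86 - 22802) = √((-9*6 - 23)*86 - 22802) = √((-54 - 23)*86 - 22802) = √(-77*86 - 22802) = √(-6622 - 22802) = √(-29424) = 4*I*√1839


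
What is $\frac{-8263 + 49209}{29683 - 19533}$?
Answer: $\frac{20473}{5075} \approx 4.0341$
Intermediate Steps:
$\frac{-8263 + 49209}{29683 - 19533} = \frac{40946}{29683 - 19533} = \frac{40946}{10150} = 40946 \cdot \frac{1}{10150} = \frac{20473}{5075}$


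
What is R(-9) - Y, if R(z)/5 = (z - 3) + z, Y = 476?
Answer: -581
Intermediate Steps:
R(z) = -15 + 10*z (R(z) = 5*((z - 3) + z) = 5*((-3 + z) + z) = 5*(-3 + 2*z) = -15 + 10*z)
R(-9) - Y = (-15 + 10*(-9)) - 1*476 = (-15 - 90) - 476 = -105 - 476 = -581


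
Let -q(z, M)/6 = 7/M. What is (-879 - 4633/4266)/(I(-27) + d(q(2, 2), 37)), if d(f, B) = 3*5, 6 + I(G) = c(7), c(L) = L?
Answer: -3754447/68256 ≈ -55.005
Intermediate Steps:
I(G) = 1 (I(G) = -6 + 7 = 1)
q(z, M) = -42/M
d(f, B) = 15
(-879 - 4633/4266)/(I(-27) + d(q(2, 2), 37)) = (-879 - 4633/4266)/(1 + 15) = (-879 - 4633*1/4266)/16 = (-879 - 4633/4266)*(1/16) = -3754447/4266*1/16 = -3754447/68256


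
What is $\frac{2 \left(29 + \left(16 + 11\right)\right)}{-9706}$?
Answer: $- \frac{56}{4853} \approx -0.011539$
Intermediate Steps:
$\frac{2 \left(29 + \left(16 + 11\right)\right)}{-9706} = 2 \left(29 + 27\right) \left(- \frac{1}{9706}\right) = 2 \cdot 56 \left(- \frac{1}{9706}\right) = 112 \left(- \frac{1}{9706}\right) = - \frac{56}{4853}$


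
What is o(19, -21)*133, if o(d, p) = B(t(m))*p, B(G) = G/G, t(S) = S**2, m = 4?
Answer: -2793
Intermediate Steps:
B(G) = 1
o(d, p) = p (o(d, p) = 1*p = p)
o(19, -21)*133 = -21*133 = -2793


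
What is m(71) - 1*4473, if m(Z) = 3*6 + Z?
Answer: -4384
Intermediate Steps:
m(Z) = 18 + Z
m(71) - 1*4473 = (18 + 71) - 1*4473 = 89 - 4473 = -4384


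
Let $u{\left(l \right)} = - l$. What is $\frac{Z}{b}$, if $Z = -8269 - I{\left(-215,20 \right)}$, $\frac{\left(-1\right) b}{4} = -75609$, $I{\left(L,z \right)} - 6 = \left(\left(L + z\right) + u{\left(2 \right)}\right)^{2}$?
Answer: $- \frac{11771}{75609} \approx -0.15568$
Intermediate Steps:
$I{\left(L,z \right)} = 6 + \left(-2 + L + z\right)^{2}$ ($I{\left(L,z \right)} = 6 + \left(\left(L + z\right) - 2\right)^{2} = 6 + \left(-2 + L + z\right)^{2}$)
$b = 302436$ ($b = \left(-4\right) \left(-75609\right) = 302436$)
$Z = -47084$ ($Z = -8269 - \left(6 + \left(-2 - 215 + 20\right)^{2}\right) = -8269 - \left(6 + \left(-197\right)^{2}\right) = -8269 - \left(6 + 38809\right) = -8269 - 38815 = -47084$)
$\frac{Z}{b} = - \frac{47084}{302436} = \left(-47084\right) \frac{1}{302436} = - \frac{11771}{75609}$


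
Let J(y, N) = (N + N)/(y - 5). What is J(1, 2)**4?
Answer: 1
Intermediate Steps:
J(y, N) = 2*N/(-5 + y) (J(y, N) = (2*N)/(-5 + y) = 2*N/(-5 + y))
J(1, 2)**4 = (2*2/(-5 + 1))**4 = (2*2/(-4))**4 = (2*2*(-1/4))**4 = (-1)**4 = 1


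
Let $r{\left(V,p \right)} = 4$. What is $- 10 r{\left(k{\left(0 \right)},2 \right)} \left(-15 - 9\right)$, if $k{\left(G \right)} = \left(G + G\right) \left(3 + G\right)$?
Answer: $960$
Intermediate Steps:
$k{\left(G \right)} = 2 G \left(3 + G\right)$
$- 10 r{\left(k{\left(0 \right)},2 \right)} \left(-15 - 9\right) = \left(-10\right) 4 \left(-15 - 9\right) = - 40 \left(-15 - 9\right) = \left(-40\right) \left(-24\right) = 960$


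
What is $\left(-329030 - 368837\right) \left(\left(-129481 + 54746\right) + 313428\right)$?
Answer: $-166575967831$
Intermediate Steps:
$\left(-329030 - 368837\right) \left(\left(-129481 + 54746\right) + 313428\right) = - 697867 \left(-74735 + 313428\right) = \left(-697867\right) 238693 = -166575967831$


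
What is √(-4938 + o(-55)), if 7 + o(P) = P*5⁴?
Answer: 2*I*√9830 ≈ 198.29*I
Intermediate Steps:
o(P) = -7 + 625*P (o(P) = -7 + P*5⁴ = -7 + P*625 = -7 + 625*P)
√(-4938 + o(-55)) = √(-4938 + (-7 + 625*(-55))) = √(-4938 + (-7 - 34375)) = √(-4938 - 34382) = √(-39320) = 2*I*√9830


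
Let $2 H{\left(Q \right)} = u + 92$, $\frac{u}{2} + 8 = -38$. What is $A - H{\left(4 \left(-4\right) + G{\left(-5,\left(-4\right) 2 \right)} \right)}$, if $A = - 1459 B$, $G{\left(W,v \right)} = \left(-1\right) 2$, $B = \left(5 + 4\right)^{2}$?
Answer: $-118179$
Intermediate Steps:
$B = 81$ ($B = 9^{2} = 81$)
$G{\left(W,v \right)} = -2$
$u = -92$ ($u = -16 + 2 \left(-38\right) = -16 - 76 = -92$)
$H{\left(Q \right)} = 0$ ($H{\left(Q \right)} = \frac{-92 + 92}{2} = \frac{1}{2} \cdot 0 = 0$)
$A = -118179$ ($A = \left(-1459\right) 81 = -118179$)
$A - H{\left(4 \left(-4\right) + G{\left(-5,\left(-4\right) 2 \right)} \right)} = -118179 - 0 = -118179 + 0 = -118179$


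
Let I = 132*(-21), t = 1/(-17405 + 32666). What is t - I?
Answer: 42303493/15261 ≈ 2772.0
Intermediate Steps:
t = 1/15261 ≈ 6.5526e-5
I = -2772
t - I = 1/15261 - 1*(-2772) = 1/15261 + 2772 = 42303493/15261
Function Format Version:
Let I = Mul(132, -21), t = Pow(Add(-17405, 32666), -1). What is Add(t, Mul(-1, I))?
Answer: Rational(42303493, 15261) ≈ 2772.0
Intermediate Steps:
t = Rational(1, 15261) (t = Pow(15261, -1) = Rational(1, 15261) ≈ 6.5526e-5)
I = -2772
Add(t, Mul(-1, I)) = Add(Rational(1, 15261), Mul(-1, -2772)) = Add(Rational(1, 15261), 2772) = Rational(42303493, 15261)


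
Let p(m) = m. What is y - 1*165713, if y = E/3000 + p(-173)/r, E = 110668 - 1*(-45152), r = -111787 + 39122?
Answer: -120377607519/726650 ≈ -1.6566e+5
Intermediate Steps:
r = -72665
E = 155820 (E = 110668 + 45152 = 155820)
y = 37743931/726650 (y = 155820/3000 - 173/(-72665) = 155820*(1/3000) - 173*(-1/72665) = 2597/50 + 173/72665 = 37743931/726650 ≈ 51.942)
y - 1*165713 = 37743931/726650 - 1*165713 = 37743931/726650 - 165713 = -120377607519/726650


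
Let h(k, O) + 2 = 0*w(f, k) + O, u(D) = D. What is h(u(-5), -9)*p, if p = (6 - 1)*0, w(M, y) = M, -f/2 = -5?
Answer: 0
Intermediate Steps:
f = 10 (f = -2*(-5) = 10)
h(k, O) = -2 + O (h(k, O) = -2 + (0*10 + O) = -2 + (0 + O) = -2 + O)
p = 0 (p = 5*0 = 0)
h(u(-5), -9)*p = (-2 - 9)*0 = -11*0 = 0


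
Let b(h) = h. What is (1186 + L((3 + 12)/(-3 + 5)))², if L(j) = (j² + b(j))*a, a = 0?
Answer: 1406596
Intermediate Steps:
L(j) = 0 (L(j) = (j² + j)*0 = (j + j²)*0 = 0)
(1186 + L((3 + 12)/(-3 + 5)))² = (1186 + 0)² = 1186² = 1406596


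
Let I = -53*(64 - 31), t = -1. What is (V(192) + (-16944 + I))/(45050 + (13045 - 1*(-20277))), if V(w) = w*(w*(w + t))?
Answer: 780259/8708 ≈ 89.603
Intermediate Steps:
I = -1749 (I = -53*33 = -1749)
V(w) = w²*(-1 + w) (V(w) = w*(w*(w - 1)) = w*(w*(-1 + w)) = w²*(-1 + w))
(V(192) + (-16944 + I))/(45050 + (13045 - 1*(-20277))) = (192²*(-1 + 192) + (-16944 - 1749))/(45050 + (13045 - 1*(-20277))) = (36864*191 - 18693)/(45050 + (13045 + 20277)) = (7041024 - 18693)/(45050 + 33322) = 7022331/78372 = 7022331*(1/78372) = 780259/8708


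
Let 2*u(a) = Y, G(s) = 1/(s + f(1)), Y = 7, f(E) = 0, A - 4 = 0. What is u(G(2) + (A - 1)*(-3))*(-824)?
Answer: -2884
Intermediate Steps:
A = 4 (A = 4 + 0 = 4)
G(s) = 1/s (G(s) = 1/(s + 0) = 1/s)
u(a) = 7/2 (u(a) = (1/2)*7 = 7/2)
u(G(2) + (A - 1)*(-3))*(-824) = (7/2)*(-824) = -2884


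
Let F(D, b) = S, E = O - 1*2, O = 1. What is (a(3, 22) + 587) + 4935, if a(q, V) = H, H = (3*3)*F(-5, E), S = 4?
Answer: 5558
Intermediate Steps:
E = -1 (E = 1 - 1*2 = 1 - 2 = -1)
F(D, b) = 4
H = 36 (H = (3*3)*4 = 9*4 = 36)
a(q, V) = 36
(a(3, 22) + 587) + 4935 = (36 + 587) + 4935 = 623 + 4935 = 5558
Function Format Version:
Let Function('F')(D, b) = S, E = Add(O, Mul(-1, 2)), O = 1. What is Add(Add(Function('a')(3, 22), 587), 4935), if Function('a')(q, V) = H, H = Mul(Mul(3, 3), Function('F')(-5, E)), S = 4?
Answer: 5558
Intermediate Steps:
E = -1 (E = Add(1, Mul(-1, 2)) = Add(1, -2) = -1)
Function('F')(D, b) = 4
H = 36 (H = Mul(Mul(3, 3), 4) = Mul(9, 4) = 36)
Function('a')(q, V) = 36
Add(Add(Function('a')(3, 22), 587), 4935) = Add(Add(36, 587), 4935) = Add(623, 4935) = 5558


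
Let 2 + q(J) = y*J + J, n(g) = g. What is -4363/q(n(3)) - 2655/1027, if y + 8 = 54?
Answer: -4849846/142753 ≈ -33.974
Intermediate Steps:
y = 46 (y = -8 + 54 = 46)
q(J) = -2 + 47*J (q(J) = -2 + (46*J + J) = -2 + 47*J)
-4363/q(n(3)) - 2655/1027 = -4363/(-2 + 47*3) - 2655/1027 = -4363/(-2 + 141) - 2655*1/1027 = -4363/139 - 2655/1027 = -4849846/142753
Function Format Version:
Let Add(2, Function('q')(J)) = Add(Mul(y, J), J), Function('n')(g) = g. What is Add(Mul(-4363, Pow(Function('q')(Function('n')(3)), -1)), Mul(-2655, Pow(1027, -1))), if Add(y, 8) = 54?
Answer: Rational(-4849846, 142753) ≈ -33.974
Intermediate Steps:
y = 46 (y = Add(-8, 54) = 46)
Function('q')(J) = Add(-2, Mul(47, J)) (Function('q')(J) = Add(-2, Add(Mul(46, J), J)) = Add(-2, Mul(47, J)))
Add(Mul(-4363, Pow(Function('q')(Function('n')(3)), -1)), Mul(-2655, Pow(1027, -1))) = Add(Mul(-4363, Pow(Add(-2, Mul(47, 3)), -1)), Mul(-2655, Pow(1027, -1))) = Add(Mul(-4363, Pow(Add(-2, 141), -1)), Mul(-2655, Rational(1, 1027))) = Add(Mul(-4363, Pow(139, -1)), Rational(-2655, 1027)) = Add(Mul(-4363, Rational(1, 139)), Rational(-2655, 1027)) = Add(Rational(-4363, 139), Rational(-2655, 1027)) = Rational(-4849846, 142753)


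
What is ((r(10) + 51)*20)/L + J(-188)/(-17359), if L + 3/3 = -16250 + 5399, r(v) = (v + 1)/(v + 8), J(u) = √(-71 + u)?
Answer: -4645/48834 - I*√259/17359 ≈ -0.095118 - 0.0009271*I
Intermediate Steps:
r(v) = (1 + v)/(8 + v)
L = -10852 (L = -1 + (-16250 + 5399) = -1 - 10851 = -10852)
((r(10) + 51)*20)/L + J(-188)/(-17359) = (((1 + 10)/(8 + 10) + 51)*20)/(-10852) + √(-71 - 188)/(-17359) = ((11/18 + 51)*20)*(-1/10852) + √(-259)*(-1/17359) = (((1/18)*11 + 51)*20)*(-1/10852) + (I*√259)*(-1/17359) = ((11/18 + 51)*20)*(-1/10852) - I*√259/17359 = ((929/18)*20)*(-1/10852) - I*√259/17359 = (9290/9)*(-1/10852) - I*√259/17359 = -4645/48834 - I*√259/17359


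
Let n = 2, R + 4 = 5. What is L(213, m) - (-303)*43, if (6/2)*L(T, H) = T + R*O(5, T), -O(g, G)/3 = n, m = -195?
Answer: 13098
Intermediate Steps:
R = 1 (R = -4 + 5 = 1)
O(g, G) = -6 (O(g, G) = -3*2 = -6)
L(T, H) = -2 + T/3 (L(T, H) = (T + 1*(-6))/3 = (T - 6)/3 = (-6 + T)/3 = -2 + T/3)
L(213, m) - (-303)*43 = (-2 + (1/3)*213) - (-303)*43 = (-2 + 71) - 1*(-13029) = 69 + 13029 = 13098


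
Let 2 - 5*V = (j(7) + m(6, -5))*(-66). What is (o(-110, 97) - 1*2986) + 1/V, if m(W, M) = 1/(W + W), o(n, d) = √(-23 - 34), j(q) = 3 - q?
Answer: -1531828/513 + I*√57 ≈ -2986.0 + 7.5498*I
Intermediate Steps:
o(n, d) = I*√57 (o(n, d) = √(-57) = I*√57)
m(W, M) = 1/(2*W)
V = -513/10 (V = ⅖ - ((3 - 1*7) + (½)/6)*(-66)/5 = ⅖ - ((3 - 7) + (½)*(⅙))*(-66)/5 = ⅖ - (-4 + 1/12)*(-66)/5 = ⅖ - (-47)*(-66)/60 = ⅖ - ⅕*517/2 = ⅖ - 517/10 = -513/10 ≈ -51.300)
(o(-110, 97) - 1*2986) + 1/V = (I*√57 - 1*2986) + 1/(-513/10) = (I*√57 - 2986) - 10/513 = (-2986 + I*√57) - 10/513 = -1531828/513 + I*√57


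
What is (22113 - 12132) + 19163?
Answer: 29144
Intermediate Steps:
(22113 - 12132) + 19163 = 9981 + 19163 = 29144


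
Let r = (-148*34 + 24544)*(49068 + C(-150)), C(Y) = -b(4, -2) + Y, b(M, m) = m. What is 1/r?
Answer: 1/954527040 ≈ 1.0476e-9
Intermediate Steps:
C(Y) = 2 + Y (C(Y) = -1*(-2) + Y = 2 + Y)
r = 954527040 (r = (-148*34 + 24544)*(49068 + (2 - 150)) = (-5032 + 24544)*(49068 - 148) = 19512*48920 = 954527040)
1/r = 1/954527040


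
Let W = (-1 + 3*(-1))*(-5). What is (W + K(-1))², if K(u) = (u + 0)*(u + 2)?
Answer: 361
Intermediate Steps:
K(u) = u*(2 + u)
W = 20 (W = (-1 - 3)*(-5) = -4*(-5) = 20)
(W + K(-1))² = (20 - (2 - 1))² = (20 - 1*1)² = (20 - 1)² = 19² = 361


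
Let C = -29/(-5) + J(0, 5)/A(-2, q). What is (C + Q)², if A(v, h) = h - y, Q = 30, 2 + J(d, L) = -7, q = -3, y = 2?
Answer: 35344/25 ≈ 1413.8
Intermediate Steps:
J(d, L) = -9 (J(d, L) = -2 - 7 = -9)
A(v, h) = -2 + h (A(v, h) = h - 1*2 = h - 2 = -2 + h)
C = 38/5 (C = -29/(-5) - 9/(-2 - 3) = -29*(-⅕) - 9/(-5) = 29/5 - 9*(-⅕) = 29/5 + 9/5 = 38/5 ≈ 7.6000)
(C + Q)² = (38/5 + 30)² = (188/5)² = 35344/25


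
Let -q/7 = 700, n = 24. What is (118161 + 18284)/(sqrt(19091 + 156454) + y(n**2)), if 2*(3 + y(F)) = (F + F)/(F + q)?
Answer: 166524163805/68374522992 + 159444305645*sqrt(19505)/68374522992 ≈ 328.11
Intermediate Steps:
q = -4900 (q = -7*700 = -4900)
y(F) = -3 + F/(-4900 + F) (y(F) = -3 + ((F + F)/(F - 4900))/2 = -3 + ((2*F)/(-4900 + F))/2 = -3 + (2*F/(-4900 + F))/2 = -3 + F/(-4900 + F))
(118161 + 18284)/(sqrt(19091 + 156454) + y(n**2)) = (118161 + 18284)/(sqrt(19091 + 156454) + 2*(7350 - 1*24**2)/(-4900 + 24**2)) = 136445/(sqrt(175545) + 2*(7350 - 1*576)/(-4900 + 576)) = 136445/(3*sqrt(19505) + 2*(7350 - 576)/(-4324)) = 136445/(3*sqrt(19505) + 2*(-1/4324)*6774) = 136445/(3*sqrt(19505) - 3387/1081) = 136445/(-3387/1081 + 3*sqrt(19505))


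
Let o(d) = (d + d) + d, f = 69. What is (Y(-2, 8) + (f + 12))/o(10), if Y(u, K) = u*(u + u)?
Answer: 89/30 ≈ 2.9667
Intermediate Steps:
o(d) = 3*d (o(d) = 2*d + d = 3*d)
Y(u, K) = 2*u**2 (Y(u, K) = u*(2*u) = 2*u**2)
(Y(-2, 8) + (f + 12))/o(10) = (2*(-2)**2 + (69 + 12))/((3*10)) = (2*4 + 81)/30 = (8 + 81)/30 = (1/30)*89 = 89/30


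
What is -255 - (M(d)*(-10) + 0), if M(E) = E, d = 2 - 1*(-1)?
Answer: -225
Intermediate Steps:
d = 3 (d = 2 + 1 = 3)
-255 - (M(d)*(-10) + 0) = -255 - (3*(-10) + 0) = -255 - (-30 + 0) = -255 - 1*(-30) = -255 + 30 = -225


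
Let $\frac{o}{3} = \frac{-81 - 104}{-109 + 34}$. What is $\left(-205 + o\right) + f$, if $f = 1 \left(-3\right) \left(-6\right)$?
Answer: $- \frac{898}{5} \approx -179.6$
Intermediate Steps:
$o = \frac{37}{5}$ ($o = 3 \frac{-81 - 104}{-109 + 34} = 3 \left(- \frac{185}{-75}\right) = 3 \left(\left(-185\right) \left(- \frac{1}{75}\right)\right) = 3 \cdot \frac{37}{15} = \frac{37}{5} \approx 7.4$)
$f = 18$ ($f = \left(-3\right) \left(-6\right) = 18$)
$\left(-205 + o\right) + f = \left(-205 + \frac{37}{5}\right) + 18 = - \frac{988}{5} + 18 = - \frac{898}{5}$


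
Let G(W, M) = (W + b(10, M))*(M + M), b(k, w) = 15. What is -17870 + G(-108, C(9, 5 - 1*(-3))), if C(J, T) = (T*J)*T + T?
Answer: -126494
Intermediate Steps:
C(J, T) = T + J*T² (C(J, T) = (J*T)*T + T = J*T² + T = T + J*T²)
G(W, M) = 2*M*(15 + W) (G(W, M) = (W + 15)*(M + M) = (15 + W)*(2*M) = 2*M*(15 + W))
-17870 + G(-108, C(9, 5 - 1*(-3))) = -17870 + 2*((5 - 1*(-3))*(1 + 9*(5 - 1*(-3))))*(15 - 108) = -17870 + 2*((5 + 3)*(1 + 9*(5 + 3)))*(-93) = -17870 + 2*(8*(1 + 9*8))*(-93) = -17870 + 2*(8*(1 + 72))*(-93) = -17870 + 2*(8*73)*(-93) = -17870 + 2*584*(-93) = -17870 - 108624 = -126494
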